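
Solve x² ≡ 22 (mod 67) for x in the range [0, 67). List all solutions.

25, 42

Since 67 ≡ 3 (mod 4), a square root of 22 is 22^((67+1)/4) = 22^17 mod 67.
Repeated squaring: 22^2≡15, 22^4≡24, 22^8≡40, 22^16≡59 (mod 67).
22^17 = 22^(16+1) ≡ 25 (mod 67).
Check: 25² = 625 ≡ 22 (mod 67). The two roots are 25 and 42.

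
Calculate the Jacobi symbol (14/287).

Pull out 2: since 287 ≡ 7 (mod 8), (2/287) = +1.
Reciprocity: 7 ≡ 3 and 287 ≡ 3 (mod 4), so (7/287) = −(287/7).
Reduce top mod 7: now compute (0/7).
Top reduces to 0: gcd > 1, so the symbol is 0.

0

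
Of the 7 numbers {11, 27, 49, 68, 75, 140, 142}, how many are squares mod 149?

(11/149) = -1 → non-residue.
(27/149) = -1 → non-residue.
(49/149) = +1 → QR.
(68/149) = +1 → QR.
(75/149) = -1 → non-residue.
(140/149) = +1 → QR.
(142/149) = +1 → QR.
Total quadratic residues among the 7: 4.

4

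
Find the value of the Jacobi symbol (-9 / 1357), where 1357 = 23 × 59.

1

First reduce: -9 ≡ 1348 (mod 1357).
Pull out 2^2: since 1357 ≡ 5 (mod 8), (2/1357) = -1, so (2/1357)^2 = +1.
Reciprocity: 337 ≡ 1 and 1357 ≡ 1 (mod 4), so (337/1357) = +(1357/337).
Reduce top mod 337: now compute (9/337).
Reciprocity: 9 ≡ 1 and 337 ≡ 1 (mod 4), so (9/337) = +(337/9).
Reduce top mod 9: now compute (4/9).
Pull out 2^2: since 9 ≡ 1 (mod 8), (2/9) = +1, so (2/9)^2 = +1.
Reached (1/9) = 1. Collecting the sign flips along the way, the symbol is +1.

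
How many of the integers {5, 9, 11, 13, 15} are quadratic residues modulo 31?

(5/31) = +1 → QR.
(9/31) = +1 → QR.
(11/31) = -1 → non-residue.
(13/31) = -1 → non-residue.
(15/31) = -1 → non-residue.
Total quadratic residues among the 5: 2.

2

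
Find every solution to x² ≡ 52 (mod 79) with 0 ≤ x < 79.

Since 79 ≡ 3 (mod 4), a square root of 52 is 52^((79+1)/4) = 52^20 mod 79.
Repeated squaring: 52^2≡18, 52^4≡8, 52^8≡64, 52^16≡67 (mod 79).
52^20 = 52^(16+4) ≡ 62 (mod 79).
Check: 62² = 3844 ≡ 52 (mod 79). The two roots are 17 and 62.

17, 62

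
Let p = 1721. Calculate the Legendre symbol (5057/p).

1

First reduce: 5057 ≡ 1615 (mod 1721).
Reciprocity: 1615 ≡ 3 and 1721 ≡ 1 (mod 4), so (1615/1721) = +(1721/1615).
Reduce top mod 1615: now compute (106/1615).
Pull out 2: since 1615 ≡ 7 (mod 8), (2/1615) = +1.
Reciprocity: 53 ≡ 1 and 1615 ≡ 3 (mod 4), so (53/1615) = +(1615/53).
Reduce top mod 53: now compute (25/53).
Reciprocity: 25 ≡ 1 and 53 ≡ 1 (mod 4), so (25/53) = +(53/25).
Reduce top mod 25: now compute (3/25).
Reciprocity: 3 ≡ 3 and 25 ≡ 1 (mod 4), so (3/25) = +(25/3).
Reduce top mod 3: now compute (1/3).
Reached (1/3) = 1. Collecting the sign flips along the way, the symbol is +1.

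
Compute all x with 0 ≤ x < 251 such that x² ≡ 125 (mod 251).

80, 171

Since 251 ≡ 3 (mod 4), a square root of 125 is 125^((251+1)/4) = 125^63 mod 251.
Repeated squaring: 125^2≡63, 125^4≡204, 125^8≡201, 125^16≡241, 125^32≡100 (mod 251).
125^63 = 125^(32+16+8+4+2+1) ≡ 80 (mod 251).
Check: 80² = 6400 ≡ 125 (mod 251). The two roots are 80 and 171.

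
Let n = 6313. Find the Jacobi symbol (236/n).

0

Pull out 2^2: since 6313 ≡ 1 (mod 8), (2/6313) = +1, so (2/6313)^2 = +1.
Reciprocity: 59 ≡ 3 and 6313 ≡ 1 (mod 4), so (59/6313) = +(6313/59).
Reduce top mod 59: now compute (0/59).
Top reduces to 0: gcd > 1, so the symbol is 0.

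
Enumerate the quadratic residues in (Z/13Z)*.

1 3 4 9 10 12

Square k = 1,…,6 (k and 13−k give the same square):
1²=1, 2²=4, 3²=9, 4²≡3, 5²≡12, 6²≡10 (mod 13).
So the quadratic residues mod 13 are {1, 3, 4, 9, 10, 12}.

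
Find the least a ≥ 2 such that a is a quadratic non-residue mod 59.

(2/59) = −1, so 2 is the smallest positive non-residue mod 59.

2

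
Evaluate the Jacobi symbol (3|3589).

1

Reciprocity: 3 ≡ 3 and 3589 ≡ 1 (mod 4), so (3/3589) = +(3589/3).
Reduce top mod 3: now compute (1/3).
Reached (1/3) = 1. Collecting the sign flips along the way, the symbol is +1.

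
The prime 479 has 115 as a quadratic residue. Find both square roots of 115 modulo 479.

96, 383

Since 479 ≡ 3 (mod 4), a square root of 115 is 115^((479+1)/4) = 115^120 mod 479.
Repeated squaring: 115^2≡292, 115^4≡2, 115^8≡4, 115^16≡16, 115^32≡256, 115^64≡392 (mod 479).
115^120 = 115^(64+32+16+8) ≡ 96 (mod 479).
Check: 96² = 9216 ≡ 115 (mod 479). The two roots are 96 and 383.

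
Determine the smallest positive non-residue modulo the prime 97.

(2/97) = +1, so 2 is a residue.
(3/97) = +1, so 3 is a residue.
(4/97) = +1, so 4 is a residue.
(5/97) = −1, so 5 is the smallest positive non-residue mod 97.

5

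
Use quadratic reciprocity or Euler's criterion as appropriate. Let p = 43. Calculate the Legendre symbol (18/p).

-1

Pull out 2: since 43 ≡ 3 (mod 8), (2/43) = -1.
Reciprocity: 9 ≡ 1 and 43 ≡ 3 (mod 4), so (9/43) = +(43/9).
Reduce top mod 9: now compute (7/9).
Reciprocity: 7 ≡ 3 and 9 ≡ 1 (mod 4), so (7/9) = +(9/7).
Reduce top mod 7: now compute (2/7).
Pull out 2: since 7 ≡ 7 (mod 8), (2/7) = +1.
Reached (1/7) = 1. Collecting the sign flips along the way, the symbol is -1.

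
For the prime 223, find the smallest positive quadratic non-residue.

(2/223) = +1, so 2 is a residue.
(3/223) = −1, so 3 is the smallest positive non-residue mod 223.

3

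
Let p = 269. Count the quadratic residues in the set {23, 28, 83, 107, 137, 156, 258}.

2

(23/269) = +1 → QR.
(28/269) = -1 → non-residue.
(83/269) = -1 → non-residue.
(107/269) = -1 → non-residue.
(137/269) = -1 → non-residue.
(156/269) = -1 → non-residue.
(258/269) = +1 → QR.
Total quadratic residues among the 7: 2.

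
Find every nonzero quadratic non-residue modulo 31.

3,6,11,12,13,15,17,21,22,23,24,26,27,29,30

Square k = 1,…,15 (k and 31−k give the same square):
1²=1, 2²=4, 3²=9, 4²=16, 5²=25, 6²≡5, 7²≡18, 8²≡2, 9²≡19, 10²≡7, 11²≡28, 12²≡20, 13²≡14, 14²≡10, 15²≡8 (mod 31).
The residues are {1, 2, 4, 5, 7, 8, 9, 10, 14, 16, 18, 19, 20, 25, 28}; the non-residues are the remaining 15 nonzero classes.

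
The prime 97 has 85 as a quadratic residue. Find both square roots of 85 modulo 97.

97 ≡ 1 (mod 4), so we find a root by search.
Trying successive values, 45² = 2025 ≡ 85 (mod 97). The other root is 97 − 45 = 52.

45, 52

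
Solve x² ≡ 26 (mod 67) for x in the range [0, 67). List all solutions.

Since 67 ≡ 3 (mod 4), a square root of 26 is 26^((67+1)/4) = 26^17 mod 67.
Repeated squaring: 26^2≡6, 26^4≡36, 26^8≡23, 26^16≡60 (mod 67).
26^17 = 26^(16+1) ≡ 19 (mod 67).
Check: 19² = 361 ≡ 26 (mod 67). The two roots are 19 and 48.

19, 48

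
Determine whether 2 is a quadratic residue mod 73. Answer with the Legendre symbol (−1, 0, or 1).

Pull out 2: since 73 ≡ 1 (mod 8), (2/73) = +1.
Reached (1/73) = 1. Collecting the sign flips along the way, the symbol is +1.

1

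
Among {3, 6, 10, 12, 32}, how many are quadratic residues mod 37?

(3/37) = +1 → QR.
(6/37) = -1 → non-residue.
(10/37) = +1 → QR.
(12/37) = +1 → QR.
(32/37) = -1 → non-residue.
Total quadratic residues among the 5: 3.

3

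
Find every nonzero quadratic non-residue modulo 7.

Square k = 1,…,3 (k and 7−k give the same square):
1²=1, 2²=4, 3²≡2 (mod 7).
The residues are {1, 2, 4}; the non-residues are the remaining 3 nonzero classes.

3 5 6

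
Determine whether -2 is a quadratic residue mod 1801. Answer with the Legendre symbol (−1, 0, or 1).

First reduce: -2 ≡ 1799 (mod 1801).
Reciprocity: 1799 ≡ 3 and 1801 ≡ 1 (mod 4), so (1799/1801) = +(1801/1799).
Reduce top mod 1799: now compute (2/1799).
Pull out 2: since 1799 ≡ 7 (mod 8), (2/1799) = +1.
Reached (1/1799) = 1. Collecting the sign flips along the way, the symbol is +1.

1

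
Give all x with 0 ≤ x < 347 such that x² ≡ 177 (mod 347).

164, 183

Since 347 ≡ 3 (mod 4), a square root of 177 is 177^((347+1)/4) = 177^87 mod 347.
Repeated squaring: 177^2≡99, 177^4≡85, 177^8≡285, 177^16≡27, 177^32≡35, 177^64≡184 (mod 347).
177^87 = 177^(64+16+4+2+1) ≡ 183 (mod 347).
Check: 183² = 33489 ≡ 177 (mod 347). The two roots are 164 and 183.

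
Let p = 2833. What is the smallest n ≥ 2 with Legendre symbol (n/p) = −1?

5

(2/2833) = +1, so 2 is a residue.
(3/2833) = +1, so 3 is a residue.
(4/2833) = +1, so 4 is a residue.
(5/2833) = −1, so 5 is the smallest positive non-residue mod 2833.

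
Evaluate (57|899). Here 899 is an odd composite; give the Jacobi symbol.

Reciprocity: 57 ≡ 1 and 899 ≡ 3 (mod 4), so (57/899) = +(899/57).
Reduce top mod 57: now compute (44/57).
Pull out 2^2: since 57 ≡ 1 (mod 8), (2/57) = +1, so (2/57)^2 = +1.
Reciprocity: 11 ≡ 3 and 57 ≡ 1 (mod 4), so (11/57) = +(57/11).
Reduce top mod 11: now compute (2/11).
Pull out 2: since 11 ≡ 3 (mod 8), (2/11) = -1.
Reached (1/11) = 1. Collecting the sign flips along the way, the symbol is -1.

-1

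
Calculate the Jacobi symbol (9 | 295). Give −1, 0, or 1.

1

Reciprocity: 9 ≡ 1 and 295 ≡ 3 (mod 4), so (9/295) = +(295/9).
Reduce top mod 9: now compute (7/9).
Reciprocity: 7 ≡ 3 and 9 ≡ 1 (mod 4), so (7/9) = +(9/7).
Reduce top mod 7: now compute (2/7).
Pull out 2: since 7 ≡ 7 (mod 8), (2/7) = +1.
Reached (1/7) = 1. Collecting the sign flips along the way, the symbol is +1.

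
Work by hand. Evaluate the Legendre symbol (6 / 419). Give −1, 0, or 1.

-1

Euler's criterion: (6/419) ≡ 6^209 (mod 419).
6^2 ≡ 36 (mod 419)
6^4 ≡ 39 (mod 419)
6^8 ≡ 264 (mod 419)
6^16 ≡ 142 (mod 419)
6^32 ≡ 52 (mod 419)
6^64 ≡ 190 (mod 419)
6^128 ≡ 66 (mod 419)
6^209 = 6^(128+64+16+1) ≡ 418 (mod 419).
Result is 418 ≡ −1, so (6/419) = −1.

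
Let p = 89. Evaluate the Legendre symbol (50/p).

1

Pull out 2: since 89 ≡ 1 (mod 8), (2/89) = +1.
Reciprocity: 25 ≡ 1 and 89 ≡ 1 (mod 4), so (25/89) = +(89/25).
Reduce top mod 25: now compute (14/25).
Pull out 2: since 25 ≡ 1 (mod 8), (2/25) = +1.
Reciprocity: 7 ≡ 3 and 25 ≡ 1 (mod 4), so (7/25) = +(25/7).
Reduce top mod 7: now compute (4/7).
Pull out 2^2: since 7 ≡ 7 (mod 8), (2/7) = +1, so (2/7)^2 = +1.
Reached (1/7) = 1. Collecting the sign flips along the way, the symbol is +1.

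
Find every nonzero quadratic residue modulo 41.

1, 2, 4, 5, 8, 9, 10, 16, 18, 20, 21, 23, 25, 31, 32, 33, 36, 37, 39, 40

Square k = 1,…,20 (k and 41−k give the same square):
1²=1, 2²=4, 3²=9, 4²=16, 5²=25, 6²=36, 7²≡8, 8²≡23, 9²≡40, 10²≡18, 11²≡39, 12²≡21, 13²≡5, 14²≡32, 15²≡20, 16²≡10, 17²≡2, 18²≡37, 19²≡33, 20²≡31 (mod 41).
So the quadratic residues mod 41 are {1, 2, 4, 5, 8, 9, 10, 16, 18, 20, 21, 23, 25, 31, 32, 33, 36, 37, 39, 40}.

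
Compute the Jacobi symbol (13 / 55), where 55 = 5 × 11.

Reciprocity: 13 ≡ 1 and 55 ≡ 3 (mod 4), so (13/55) = +(55/13).
Reduce top mod 13: now compute (3/13).
Reciprocity: 3 ≡ 3 and 13 ≡ 1 (mod 4), so (3/13) = +(13/3).
Reduce top mod 3: now compute (1/3).
Reached (1/3) = 1. Collecting the sign flips along the way, the symbol is +1.

1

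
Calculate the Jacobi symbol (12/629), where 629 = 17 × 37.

Pull out 2^2: since 629 ≡ 5 (mod 8), (2/629) = -1, so (2/629)^2 = +1.
Reciprocity: 3 ≡ 3 and 629 ≡ 1 (mod 4), so (3/629) = +(629/3).
Reduce top mod 3: now compute (2/3).
Pull out 2: since 3 ≡ 3 (mod 8), (2/3) = -1.
Reached (1/3) = 1. Collecting the sign flips along the way, the symbol is -1.

-1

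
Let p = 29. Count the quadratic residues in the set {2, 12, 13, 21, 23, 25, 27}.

(2/29) = -1 → non-residue.
(12/29) = -1 → non-residue.
(13/29) = +1 → QR.
(21/29) = -1 → non-residue.
(23/29) = +1 → QR.
(25/29) = +1 → QR.
(27/29) = -1 → non-residue.
Total quadratic residues among the 7: 3.

3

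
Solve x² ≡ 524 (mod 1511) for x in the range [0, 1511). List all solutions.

319, 1192

Since 1511 ≡ 3 (mod 4), a square root of 524 is 524^((1511+1)/4) = 524^378 mod 1511.
Repeated squaring: 524^2≡1085, 524^4≡156, 524^8≡160, 524^16≡1424, 524^32≡14, 524^64≡196, 524^128≡641, 524^256≡1400 (mod 1511).
524^378 = 524^(256+64+32+16+8+2) ≡ 319 (mod 1511).
Check: 319² = 101761 ≡ 524 (mod 1511). The two roots are 319 and 1192.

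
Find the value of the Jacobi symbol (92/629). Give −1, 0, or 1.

Pull out 2^2: since 629 ≡ 5 (mod 8), (2/629) = -1, so (2/629)^2 = +1.
Reciprocity: 23 ≡ 3 and 629 ≡ 1 (mod 4), so (23/629) = +(629/23).
Reduce top mod 23: now compute (8/23).
Pull out 2^3: since 23 ≡ 7 (mod 8), (2/23) = +1, so (2/23)^3 = +1.
Reached (1/23) = 1. Collecting the sign flips along the way, the symbol is +1.

1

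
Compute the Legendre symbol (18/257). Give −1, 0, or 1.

1

Pull out 2: since 257 ≡ 1 (mod 8), (2/257) = +1.
Reciprocity: 9 ≡ 1 and 257 ≡ 1 (mod 4), so (9/257) = +(257/9).
Reduce top mod 9: now compute (5/9).
Reciprocity: 5 ≡ 1 and 9 ≡ 1 (mod 4), so (5/9) = +(9/5).
Reduce top mod 5: now compute (4/5).
Pull out 2^2: since 5 ≡ 5 (mod 8), (2/5) = -1, so (2/5)^2 = +1.
Reached (1/5) = 1. Collecting the sign flips along the way, the symbol is +1.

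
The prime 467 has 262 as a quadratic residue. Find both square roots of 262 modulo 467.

Since 467 ≡ 3 (mod 4), a square root of 262 is 262^((467+1)/4) = 262^117 mod 467.
Repeated squaring: 262^2≡462, 262^4≡25, 262^8≡158, 262^16≡213, 262^32≡70, 262^64≡230 (mod 467).
262^117 = 262^(64+32+16+4+1) ≡ 27 (mod 467).
Check: 27² = 729 ≡ 262 (mod 467). The two roots are 27 and 440.

27, 440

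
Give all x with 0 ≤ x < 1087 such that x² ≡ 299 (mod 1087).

169, 918

Since 1087 ≡ 3 (mod 4), a square root of 299 is 299^((1087+1)/4) = 299^272 mod 1087.
Repeated squaring: 299^2≡267, 299^4≡634, 299^8≡853, 299^16≡406, 299^32≡699, 299^64≡538, 299^128≡302, 299^256≡983 (mod 1087).
299^272 = 299^(256+16) ≡ 169 (mod 1087).
Check: 169² = 28561 ≡ 299 (mod 1087). The two roots are 169 and 918.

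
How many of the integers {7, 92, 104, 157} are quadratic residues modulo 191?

2

(7/191) = -1 → non-residue.
(92/191) = +1 → QR.
(104/191) = +1 → QR.
(157/191) = -1 → non-residue.
Total quadratic residues among the 4: 2.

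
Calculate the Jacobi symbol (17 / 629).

Reciprocity: 17 ≡ 1 and 629 ≡ 1 (mod 4), so (17/629) = +(629/17).
Reduce top mod 17: now compute (0/17).
Top reduces to 0: gcd > 1, so the symbol is 0.

0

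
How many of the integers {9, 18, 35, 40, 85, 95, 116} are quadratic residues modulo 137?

(9/137) = +1 → QR.
(18/137) = +1 → QR.
(35/137) = -1 → non-residue.
(40/137) = -1 → non-residue.
(85/137) = -1 → non-residue.
(95/137) = -1 → non-residue.
(116/137) = -1 → non-residue.
Total quadratic residues among the 7: 2.

2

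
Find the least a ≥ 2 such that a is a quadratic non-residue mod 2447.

(2/2447) = +1, so 2 is a residue.
(3/2447) = +1, so 3 is a residue.
(4/2447) = +1, so 4 is a residue.
(5/2447) = −1, so 5 is the smallest positive non-residue mod 2447.

5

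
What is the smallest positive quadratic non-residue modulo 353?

(2/353) = +1, so 2 is a residue.
(3/353) = −1, so 3 is the smallest positive non-residue mod 353.

3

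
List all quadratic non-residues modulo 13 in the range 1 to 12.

2, 5, 6, 7, 8, 11

Square k = 1,…,6 (k and 13−k give the same square):
1²=1, 2²=4, 3²=9, 4²≡3, 5²≡12, 6²≡10 (mod 13).
The residues are {1, 3, 4, 9, 10, 12}; the non-residues are the remaining 6 nonzero classes.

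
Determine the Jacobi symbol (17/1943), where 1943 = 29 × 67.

Reciprocity: 17 ≡ 1 and 1943 ≡ 3 (mod 4), so (17/1943) = +(1943/17).
Reduce top mod 17: now compute (5/17).
Reciprocity: 5 ≡ 1 and 17 ≡ 1 (mod 4), so (5/17) = +(17/5).
Reduce top mod 5: now compute (2/5).
Pull out 2: since 5 ≡ 5 (mod 8), (2/5) = -1.
Reached (1/5) = 1. Collecting the sign flips along the way, the symbol is -1.

-1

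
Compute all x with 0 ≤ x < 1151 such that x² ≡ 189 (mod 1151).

Since 1151 ≡ 3 (mod 4), a square root of 189 is 189^((1151+1)/4) = 189^288 mod 1151.
Repeated squaring: 189^2≡40, 189^4≡449, 189^8≡176, 189^16≡1050, 189^32≡993, 189^64≡793, 189^128≡403, 189^256≡118 (mod 1151).
189^288 = 189^(256+32) ≡ 923 (mod 1151).
Check: 923² = 851929 ≡ 189 (mod 1151). The two roots are 228 and 923.

228, 923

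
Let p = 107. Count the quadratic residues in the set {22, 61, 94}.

(22/107) = -1 → non-residue.
(61/107) = +1 → QR.
(94/107) = -1 → non-residue.
Total quadratic residues among the 3: 1.

1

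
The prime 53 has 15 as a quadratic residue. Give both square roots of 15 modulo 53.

11, 42

53 ≡ 1 (mod 4), so we find a root by search.
Trying successive values, 11² = 121 ≡ 15 (mod 53). The other root is 53 − 11 = 42.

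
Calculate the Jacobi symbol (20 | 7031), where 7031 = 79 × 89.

Pull out 2^2: since 7031 ≡ 7 (mod 8), (2/7031) = +1, so (2/7031)^2 = +1.
Reciprocity: 5 ≡ 1 and 7031 ≡ 3 (mod 4), so (5/7031) = +(7031/5).
Reduce top mod 5: now compute (1/5).
Reached (1/5) = 1. Collecting the sign flips along the way, the symbol is +1.

1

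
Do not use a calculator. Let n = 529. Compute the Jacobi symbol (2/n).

Pull out 2: since 529 ≡ 1 (mod 8), (2/529) = +1.
Reached (1/529) = 1. Collecting the sign flips along the way, the symbol is +1.

1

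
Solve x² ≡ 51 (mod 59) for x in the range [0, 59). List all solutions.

13, 46

Since 59 ≡ 3 (mod 4), a square root of 51 is 51^((59+1)/4) = 51^15 mod 59.
Repeated squaring: 51^2≡5, 51^4≡25, 51^8≡35 (mod 59).
51^15 = 51^(8+4+2+1) ≡ 46 (mod 59).
Check: 46² = 2116 ≡ 51 (mod 59). The two roots are 13 and 46.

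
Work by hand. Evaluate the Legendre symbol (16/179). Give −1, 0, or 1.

1

Euler's criterion: (16/179) ≡ 16^89 (mod 179).
16^2 ≡ 77 (mod 179)
16^4 ≡ 22 (mod 179)
16^8 ≡ 126 (mod 179)
16^16 ≡ 124 (mod 179)
16^32 ≡ 161 (mod 179)
16^64 ≡ 145 (mod 179)
16^89 = 16^(64+16+8+1) ≡ 1 (mod 179).
Result is 1, so (16/179) = 1.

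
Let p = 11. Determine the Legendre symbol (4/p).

1

Pull out 2^2: since 11 ≡ 3 (mod 8), (2/11) = -1, so (2/11)^2 = +1.
Reached (1/11) = 1. Collecting the sign flips along the way, the symbol is +1.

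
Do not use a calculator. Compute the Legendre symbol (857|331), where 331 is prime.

1

Euler's criterion: (857/331) ≡ 195^165 (mod 331).
195^2 ≡ 291 (mod 331)
195^4 ≡ 276 (mod 331)
195^8 ≡ 46 (mod 331)
195^16 ≡ 130 (mod 331)
195^32 ≡ 19 (mod 331)
195^64 ≡ 30 (mod 331)
195^128 ≡ 238 (mod 331)
195^165 = 195^(128+32+4+1) ≡ 1 (mod 331).
Result is 1, so (857/331) = 1.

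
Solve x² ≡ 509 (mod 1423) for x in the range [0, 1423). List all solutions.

Since 1423 ≡ 3 (mod 4), a square root of 509 is 509^((1423+1)/4) = 509^356 mod 1423.
Repeated squaring: 509^2≡95, 509^4≡487, 509^8≡951, 509^16≡796, 509^32≡381, 509^64≡15, 509^128≡225, 509^256≡820 (mod 1423).
509^356 = 509^(256+64+32+4) ≡ 778 (mod 1423).
Check: 778² = 605284 ≡ 509 (mod 1423). The two roots are 645 and 778.

645, 778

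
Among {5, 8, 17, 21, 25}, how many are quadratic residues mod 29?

(5/29) = +1 → QR.
(8/29) = -1 → non-residue.
(17/29) = -1 → non-residue.
(21/29) = -1 → non-residue.
(25/29) = +1 → QR.
Total quadratic residues among the 5: 2.

2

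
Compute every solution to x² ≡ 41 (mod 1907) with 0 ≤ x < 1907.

594, 1313

Since 1907 ≡ 3 (mod 4), a square root of 41 is 41^((1907+1)/4) = 41^477 mod 1907.
Repeated squaring: 41^2≡1681, 41^4≡1494, 41^8≡846, 41^16≡591, 41^32≡300, 41^64≡371, 41^128≡337, 41^256≡1056 (mod 1907).
41^477 = 41^(256+128+64+16+8+4+1) ≡ 594 (mod 1907).
Check: 594² = 352836 ≡ 41 (mod 1907). The two roots are 594 and 1313.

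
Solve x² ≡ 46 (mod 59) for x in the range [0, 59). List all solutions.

Since 59 ≡ 3 (mod 4), a square root of 46 is 46^((59+1)/4) = 46^15 mod 59.
Repeated squaring: 46^2≡51, 46^4≡5, 46^8≡25 (mod 59).
46^15 = 46^(8+4+2+1) ≡ 20 (mod 59).
Check: 20² = 400 ≡ 46 (mod 59). The two roots are 20 and 39.

20, 39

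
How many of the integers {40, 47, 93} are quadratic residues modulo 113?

(40/113) = -1 → non-residue.
(47/113) = -1 → non-residue.
(93/113) = -1 → non-residue.
Total quadratic residues among the 3: 0.

0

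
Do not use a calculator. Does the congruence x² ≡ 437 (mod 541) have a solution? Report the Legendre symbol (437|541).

1

Reciprocity: 437 ≡ 1 and 541 ≡ 1 (mod 4), so (437/541) = +(541/437).
Reduce top mod 437: now compute (104/437).
Pull out 2^3: since 437 ≡ 5 (mod 8), (2/437) = -1, so (2/437)^3 = -1.
Reciprocity: 13 ≡ 1 and 437 ≡ 1 (mod 4), so (13/437) = +(437/13).
Reduce top mod 13: now compute (8/13).
Pull out 2^3: since 13 ≡ 5 (mod 8), (2/13) = -1, so (2/13)^3 = -1.
Reached (1/13) = 1. Collecting the sign flips along the way, the symbol is +1.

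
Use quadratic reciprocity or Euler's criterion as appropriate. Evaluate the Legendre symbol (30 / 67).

Pull out 2: since 67 ≡ 3 (mod 8), (2/67) = -1.
Reciprocity: 15 ≡ 3 and 67 ≡ 3 (mod 4), so (15/67) = −(67/15).
Reduce top mod 15: now compute (7/15).
Reciprocity: 7 ≡ 3 and 15 ≡ 3 (mod 4), so (7/15) = −(15/7).
Reduce top mod 7: now compute (1/7).
Reached (1/7) = 1. Collecting the sign flips along the way, the symbol is -1.

-1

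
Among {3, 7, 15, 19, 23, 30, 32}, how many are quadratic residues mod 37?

3

(3/37) = +1 → QR.
(7/37) = +1 → QR.
(15/37) = -1 → non-residue.
(19/37) = -1 → non-residue.
(23/37) = -1 → non-residue.
(30/37) = +1 → QR.
(32/37) = -1 → non-residue.
Total quadratic residues among the 7: 3.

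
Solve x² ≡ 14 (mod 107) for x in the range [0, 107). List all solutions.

Since 107 ≡ 3 (mod 4), a square root of 14 is 14^((107+1)/4) = 14^27 mod 107.
Repeated squaring: 14^2≡89, 14^4≡3, 14^8≡9, 14^16≡81 (mod 107).
14^27 = 14^(16+8+2+1) ≡ 11 (mod 107).
Check: 11² = 121 ≡ 14 (mod 107). The two roots are 11 and 96.

11, 96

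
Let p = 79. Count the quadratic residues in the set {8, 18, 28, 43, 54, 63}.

2

(8/79) = +1 → QR.
(18/79) = +1 → QR.
(28/79) = -1 → non-residue.
(43/79) = -1 → non-residue.
(54/79) = -1 → non-residue.
(63/79) = -1 → non-residue.
Total quadratic residues among the 6: 2.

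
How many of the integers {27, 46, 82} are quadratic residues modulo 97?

(27/97) = +1 → QR.
(46/97) = -1 → non-residue.
(82/97) = -1 → non-residue.
Total quadratic residues among the 3: 1.

1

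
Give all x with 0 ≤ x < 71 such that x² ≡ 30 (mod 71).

Since 71 ≡ 3 (mod 4), a square root of 30 is 30^((71+1)/4) = 30^18 mod 71.
Repeated squaring: 30^2≡48, 30^4≡32, 30^8≡30, 30^16≡48 (mod 71).
30^18 = 30^(16+2) ≡ 32 (mod 71).
Check: 32² = 1024 ≡ 30 (mod 71). The two roots are 32 and 39.

32, 39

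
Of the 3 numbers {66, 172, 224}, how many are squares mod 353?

1

(66/353) = -1 → non-residue.
(172/353) = +1 → QR.
(224/353) = -1 → non-residue.
Total quadratic residues among the 3: 1.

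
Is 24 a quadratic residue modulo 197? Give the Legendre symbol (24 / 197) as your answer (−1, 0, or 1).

1

Euler's criterion: (24/197) ≡ 24^98 (mod 197).
24^2 ≡ 182 (mod 197)
24^4 ≡ 28 (mod 197)
24^8 ≡ 193 (mod 197)
24^16 ≡ 16 (mod 197)
24^32 ≡ 59 (mod 197)
24^64 ≡ 132 (mod 197)
24^98 = 24^(64+32+2) ≡ 1 (mod 197).
Result is 1, so (24/197) = 1.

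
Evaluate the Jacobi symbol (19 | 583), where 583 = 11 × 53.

1

Reciprocity: 19 ≡ 3 and 583 ≡ 3 (mod 4), so (19/583) = −(583/19).
Reduce top mod 19: now compute (13/19).
Reciprocity: 13 ≡ 1 and 19 ≡ 3 (mod 4), so (13/19) = +(19/13).
Reduce top mod 13: now compute (6/13).
Pull out 2: since 13 ≡ 5 (mod 8), (2/13) = -1.
Reciprocity: 3 ≡ 3 and 13 ≡ 1 (mod 4), so (3/13) = +(13/3).
Reduce top mod 3: now compute (1/3).
Reached (1/3) = 1. Collecting the sign flips along the way, the symbol is +1.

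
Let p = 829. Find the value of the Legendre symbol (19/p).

-1

Euler's criterion: (19/829) ≡ 19^414 (mod 829).
19^2 ≡ 361 (mod 829)
19^4 ≡ 168 (mod 829)
19^8 ≡ 38 (mod 829)
19^16 ≡ 615 (mod 829)
19^32 ≡ 201 (mod 829)
19^64 ≡ 609 (mod 829)
19^128 ≡ 318 (mod 829)
19^256 ≡ 815 (mod 829)
19^414 = 19^(256+128+16+8+4+2) ≡ 828 (mod 829).
Result is 828 ≡ −1, so (19/829) = −1.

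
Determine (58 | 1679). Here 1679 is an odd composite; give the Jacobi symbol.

Pull out 2: since 1679 ≡ 7 (mod 8), (2/1679) = +1.
Reciprocity: 29 ≡ 1 and 1679 ≡ 3 (mod 4), so (29/1679) = +(1679/29).
Reduce top mod 29: now compute (26/29).
Pull out 2: since 29 ≡ 5 (mod 8), (2/29) = -1.
Reciprocity: 13 ≡ 1 and 29 ≡ 1 (mod 4), so (13/29) = +(29/13).
Reduce top mod 13: now compute (3/13).
Reciprocity: 3 ≡ 3 and 13 ≡ 1 (mod 4), so (3/13) = +(13/3).
Reduce top mod 3: now compute (1/3).
Reached (1/3) = 1. Collecting the sign flips along the way, the symbol is -1.

-1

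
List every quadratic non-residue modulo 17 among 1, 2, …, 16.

Square k = 1,…,8 (k and 17−k give the same square):
1²=1, 2²=4, 3²=9, 4²=16, 5²≡8, 6²≡2, 7²≡15, 8²≡13 (mod 17).
The residues are {1, 2, 4, 8, 9, 13, 15, 16}; the non-residues are the remaining 8 nonzero classes.

3,5,6,7,10,11,12,14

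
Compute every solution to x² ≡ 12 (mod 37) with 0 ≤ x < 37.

7, 30

37 ≡ 1 (mod 4), so we find a root by search.
Trying successive values, 7² = 49 ≡ 12 (mod 37). The other root is 37 − 7 = 30.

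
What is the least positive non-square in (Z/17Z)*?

(2/17) = +1, so 2 is a residue.
(3/17) = −1, so 3 is the smallest positive non-residue mod 17.

3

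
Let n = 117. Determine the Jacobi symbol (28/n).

Pull out 2^2: since 117 ≡ 5 (mod 8), (2/117) = -1, so (2/117)^2 = +1.
Reciprocity: 7 ≡ 3 and 117 ≡ 1 (mod 4), so (7/117) = +(117/7).
Reduce top mod 7: now compute (5/7).
Reciprocity: 5 ≡ 1 and 7 ≡ 3 (mod 4), so (5/7) = +(7/5).
Reduce top mod 5: now compute (2/5).
Pull out 2: since 5 ≡ 5 (mod 8), (2/5) = -1.
Reached (1/5) = 1. Collecting the sign flips along the way, the symbol is -1.

-1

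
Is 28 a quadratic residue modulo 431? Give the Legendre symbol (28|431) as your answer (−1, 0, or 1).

-1

Pull out 2^2: since 431 ≡ 7 (mod 8), (2/431) = +1, so (2/431)^2 = +1.
Reciprocity: 7 ≡ 3 and 431 ≡ 3 (mod 4), so (7/431) = −(431/7).
Reduce top mod 7: now compute (4/7).
Pull out 2^2: since 7 ≡ 7 (mod 8), (2/7) = +1, so (2/7)^2 = +1.
Reached (1/7) = 1. Collecting the sign flips along the way, the symbol is -1.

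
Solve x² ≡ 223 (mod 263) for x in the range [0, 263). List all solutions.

111, 152

Since 263 ≡ 3 (mod 4), a square root of 223 is 223^((263+1)/4) = 223^66 mod 263.
Repeated squaring: 223^2≡22, 223^4≡221, 223^8≡186, 223^16≡143, 223^32≡198, 223^64≡17 (mod 263).
223^66 = 223^(64+2) ≡ 111 (mod 263).
Check: 111² = 12321 ≡ 223 (mod 263). The two roots are 111 and 152.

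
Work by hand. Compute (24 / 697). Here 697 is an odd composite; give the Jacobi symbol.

1

Pull out 2^3: since 697 ≡ 1 (mod 8), (2/697) = +1, so (2/697)^3 = +1.
Reciprocity: 3 ≡ 3 and 697 ≡ 1 (mod 4), so (3/697) = +(697/3).
Reduce top mod 3: now compute (1/3).
Reached (1/3) = 1. Collecting the sign flips along the way, the symbol is +1.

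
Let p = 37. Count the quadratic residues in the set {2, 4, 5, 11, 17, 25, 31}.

3

(2/37) = -1 → non-residue.
(4/37) = +1 → QR.
(5/37) = -1 → non-residue.
(11/37) = +1 → QR.
(17/37) = -1 → non-residue.
(25/37) = +1 → QR.
(31/37) = -1 → non-residue.
Total quadratic residues among the 7: 3.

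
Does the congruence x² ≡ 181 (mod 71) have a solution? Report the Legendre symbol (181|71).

-1

First reduce: 181 ≡ 39 (mod 71).
Reciprocity: 39 ≡ 3 and 71 ≡ 3 (mod 4), so (39/71) = −(71/39).
Reduce top mod 39: now compute (32/39).
Pull out 2^5: since 39 ≡ 7 (mod 8), (2/39) = +1, so (2/39)^5 = +1.
Reached (1/39) = 1. Collecting the sign flips along the way, the symbol is -1.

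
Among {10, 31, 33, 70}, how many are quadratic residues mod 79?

2

(10/79) = +1 → QR.
(31/79) = +1 → QR.
(33/79) = -1 → non-residue.
(70/79) = -1 → non-residue.
Total quadratic residues among the 4: 2.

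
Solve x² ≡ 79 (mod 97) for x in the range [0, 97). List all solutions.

46, 51

97 ≡ 1 (mod 4), so we find a root by search.
Trying successive values, 46² = 2116 ≡ 79 (mod 97). The other root is 97 − 46 = 51.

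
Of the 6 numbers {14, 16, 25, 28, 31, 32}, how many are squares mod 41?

(14/41) = -1 → non-residue.
(16/41) = +1 → QR.
(25/41) = +1 → QR.
(28/41) = -1 → non-residue.
(31/41) = +1 → QR.
(32/41) = +1 → QR.
Total quadratic residues among the 6: 4.

4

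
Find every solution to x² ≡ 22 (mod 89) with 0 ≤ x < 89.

89 ≡ 1 (mod 4), so we find a root by search.
Trying successive values, 17² = 289 ≡ 22 (mod 89). The other root is 89 − 17 = 72.

17, 72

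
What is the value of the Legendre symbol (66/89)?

-1

Pull out 2: since 89 ≡ 1 (mod 8), (2/89) = +1.
Reciprocity: 33 ≡ 1 and 89 ≡ 1 (mod 4), so (33/89) = +(89/33).
Reduce top mod 33: now compute (23/33).
Reciprocity: 23 ≡ 3 and 33 ≡ 1 (mod 4), so (23/33) = +(33/23).
Reduce top mod 23: now compute (10/23).
Pull out 2: since 23 ≡ 7 (mod 8), (2/23) = +1.
Reciprocity: 5 ≡ 1 and 23 ≡ 3 (mod 4), so (5/23) = +(23/5).
Reduce top mod 5: now compute (3/5).
Reciprocity: 3 ≡ 3 and 5 ≡ 1 (mod 4), so (3/5) = +(5/3).
Reduce top mod 3: now compute (2/3).
Pull out 2: since 3 ≡ 3 (mod 8), (2/3) = -1.
Reached (1/3) = 1. Collecting the sign flips along the way, the symbol is -1.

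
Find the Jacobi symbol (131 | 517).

Reciprocity: 131 ≡ 3 and 517 ≡ 1 (mod 4), so (131/517) = +(517/131).
Reduce top mod 131: now compute (124/131).
Pull out 2^2: since 131 ≡ 3 (mod 8), (2/131) = -1, so (2/131)^2 = +1.
Reciprocity: 31 ≡ 3 and 131 ≡ 3 (mod 4), so (31/131) = −(131/31).
Reduce top mod 31: now compute (7/31).
Reciprocity: 7 ≡ 3 and 31 ≡ 3 (mod 4), so (7/31) = −(31/7).
Reduce top mod 7: now compute (3/7).
Reciprocity: 3 ≡ 3 and 7 ≡ 3 (mod 4), so (3/7) = −(7/3).
Reduce top mod 3: now compute (1/3).
Reached (1/3) = 1. Collecting the sign flips along the way, the symbol is -1.

-1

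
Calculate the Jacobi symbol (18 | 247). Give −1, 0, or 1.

Pull out 2: since 247 ≡ 7 (mod 8), (2/247) = +1.
Reciprocity: 9 ≡ 1 and 247 ≡ 3 (mod 4), so (9/247) = +(247/9).
Reduce top mod 9: now compute (4/9).
Pull out 2^2: since 9 ≡ 1 (mod 8), (2/9) = +1, so (2/9)^2 = +1.
Reached (1/9) = 1. Collecting the sign flips along the way, the symbol is +1.

1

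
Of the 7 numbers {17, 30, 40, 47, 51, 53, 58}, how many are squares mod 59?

3

(17/59) = +1 → QR.
(30/59) = -1 → non-residue.
(40/59) = -1 → non-residue.
(47/59) = -1 → non-residue.
(51/59) = +1 → QR.
(53/59) = +1 → QR.
(58/59) = -1 → non-residue.
Total quadratic residues among the 7: 3.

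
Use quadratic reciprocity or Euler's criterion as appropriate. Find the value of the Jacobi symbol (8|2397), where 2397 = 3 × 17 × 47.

-1

Pull out 2^3: since 2397 ≡ 5 (mod 8), (2/2397) = -1, so (2/2397)^3 = -1.
Reached (1/2397) = 1. Collecting the sign flips along the way, the symbol is -1.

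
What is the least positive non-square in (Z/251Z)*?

(2/251) = −1, so 2 is the smallest positive non-residue mod 251.

2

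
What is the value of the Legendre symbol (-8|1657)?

First reduce: -8 ≡ 1649 (mod 1657).
Reciprocity: 1649 ≡ 1 and 1657 ≡ 1 (mod 4), so (1649/1657) = +(1657/1649).
Reduce top mod 1649: now compute (8/1649).
Pull out 2^3: since 1649 ≡ 1 (mod 8), (2/1649) = +1, so (2/1649)^3 = +1.
Reached (1/1649) = 1. Collecting the sign flips along the way, the symbol is +1.

1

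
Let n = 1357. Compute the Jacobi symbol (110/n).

1

Pull out 2: since 1357 ≡ 5 (mod 8), (2/1357) = -1.
Reciprocity: 55 ≡ 3 and 1357 ≡ 1 (mod 4), so (55/1357) = +(1357/55).
Reduce top mod 55: now compute (37/55).
Reciprocity: 37 ≡ 1 and 55 ≡ 3 (mod 4), so (37/55) = +(55/37).
Reduce top mod 37: now compute (18/37).
Pull out 2: since 37 ≡ 5 (mod 8), (2/37) = -1.
Reciprocity: 9 ≡ 1 and 37 ≡ 1 (mod 4), so (9/37) = +(37/9).
Reduce top mod 9: now compute (1/9).
Reached (1/9) = 1. Collecting the sign flips along the way, the symbol is +1.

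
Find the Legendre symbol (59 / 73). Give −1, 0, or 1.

Reciprocity: 59 ≡ 3 and 73 ≡ 1 (mod 4), so (59/73) = +(73/59).
Reduce top mod 59: now compute (14/59).
Pull out 2: since 59 ≡ 3 (mod 8), (2/59) = -1.
Reciprocity: 7 ≡ 3 and 59 ≡ 3 (mod 4), so (7/59) = −(59/7).
Reduce top mod 7: now compute (3/7).
Reciprocity: 3 ≡ 3 and 7 ≡ 3 (mod 4), so (3/7) = −(7/3).
Reduce top mod 3: now compute (1/3).
Reached (1/3) = 1. Collecting the sign flips along the way, the symbol is -1.

-1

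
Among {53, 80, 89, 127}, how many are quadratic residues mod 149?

3

(53/149) = +1 → QR.
(80/149) = +1 → QR.
(89/149) = -1 → non-residue.
(127/149) = +1 → QR.
Total quadratic residues among the 4: 3.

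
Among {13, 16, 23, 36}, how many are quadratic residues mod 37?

(13/37) = -1 → non-residue.
(16/37) = +1 → QR.
(23/37) = -1 → non-residue.
(36/37) = +1 → QR.
Total quadratic residues among the 4: 2.

2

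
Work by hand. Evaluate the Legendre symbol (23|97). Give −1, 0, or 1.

Reciprocity: 23 ≡ 3 and 97 ≡ 1 (mod 4), so (23/97) = +(97/23).
Reduce top mod 23: now compute (5/23).
Reciprocity: 5 ≡ 1 and 23 ≡ 3 (mod 4), so (5/23) = +(23/5).
Reduce top mod 5: now compute (3/5).
Reciprocity: 3 ≡ 3 and 5 ≡ 1 (mod 4), so (3/5) = +(5/3).
Reduce top mod 3: now compute (2/3).
Pull out 2: since 3 ≡ 3 (mod 8), (2/3) = -1.
Reached (1/3) = 1. Collecting the sign flips along the way, the symbol is -1.

-1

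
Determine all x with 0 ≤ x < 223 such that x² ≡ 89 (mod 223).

Since 223 ≡ 3 (mod 4), a square root of 89 is 89^((223+1)/4) = 89^56 mod 223.
Repeated squaring: 89^2≡116, 89^4≡76, 89^8≡201, 89^16≡38, 89^32≡106 (mod 223).
89^56 = 89^(32+16+8) ≡ 138 (mod 223).
Check: 138² = 19044 ≡ 89 (mod 223). The two roots are 85 and 138.

85, 138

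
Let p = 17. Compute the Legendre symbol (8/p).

1

Euler's criterion: (8/17) ≡ 8^8 (mod 17).
8^2 ≡ 13 (mod 17)
8^4 ≡ 16 (mod 17)
8^8 ≡ 1 (mod 17)
8^8 = 8^(8) ≡ 1 (mod 17).
Result is 1, so (8/17) = 1.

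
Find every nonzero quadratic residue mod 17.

Square k = 1,…,8 (k and 17−k give the same square):
1²=1, 2²=4, 3²=9, 4²=16, 5²≡8, 6²≡2, 7²≡15, 8²≡13 (mod 17).
So the quadratic residues mod 17 are {1, 2, 4, 8, 9, 13, 15, 16}.

1,2,4,8,9,13,15,16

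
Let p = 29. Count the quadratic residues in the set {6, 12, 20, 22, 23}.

(6/29) = +1 → QR.
(12/29) = -1 → non-residue.
(20/29) = +1 → QR.
(22/29) = +1 → QR.
(23/29) = +1 → QR.
Total quadratic residues among the 5: 4.

4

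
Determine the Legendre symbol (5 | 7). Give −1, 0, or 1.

-1

Euler's criterion: (5/7) ≡ 5^3 (mod 7).
5^2 ≡ 4 (mod 7)
5^3 = 5^(2+1) ≡ 6 (mod 7).
Result is 6 ≡ −1, so (5/7) = −1.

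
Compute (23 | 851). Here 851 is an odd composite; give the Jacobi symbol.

0

Reciprocity: 23 ≡ 3 and 851 ≡ 3 (mod 4), so (23/851) = −(851/23).
Reduce top mod 23: now compute (0/23).
Top reduces to 0: gcd > 1, so the symbol is 0.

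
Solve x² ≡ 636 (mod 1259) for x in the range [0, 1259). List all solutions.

276, 983

Since 1259 ≡ 3 (mod 4), a square root of 636 is 636^((1259+1)/4) = 636^315 mod 1259.
Repeated squaring: 636^2≡357, 636^4≡290, 636^8≡1006, 636^16≡1059, 636^32≡971, 636^64≡1109, 636^128≡1097, 636^256≡1064 (mod 1259).
636^315 = 636^(256+32+16+8+2+1) ≡ 276 (mod 1259).
Check: 276² = 76176 ≡ 636 (mod 1259). The two roots are 276 and 983.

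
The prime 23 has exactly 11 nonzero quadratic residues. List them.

Square k = 1,…,11 (k and 23−k give the same square):
1²=1, 2²=4, 3²=9, 4²=16, 5²≡2, 6²≡13, 7²≡3, 8²≡18, 9²≡12, 10²≡8, 11²≡6 (mod 23).
So the quadratic residues mod 23 are {1, 2, 3, 4, 6, 8, 9, 12, 13, 16, 18}.

1 2 3 4 6 8 9 12 13 16 18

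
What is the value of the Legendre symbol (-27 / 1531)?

First reduce: -27 ≡ 1504 (mod 1531).
Pull out 2^5: since 1531 ≡ 3 (mod 8), (2/1531) = -1, so (2/1531)^5 = -1.
Reciprocity: 47 ≡ 3 and 1531 ≡ 3 (mod 4), so (47/1531) = −(1531/47).
Reduce top mod 47: now compute (27/47).
Reciprocity: 27 ≡ 3 and 47 ≡ 3 (mod 4), so (27/47) = −(47/27).
Reduce top mod 27: now compute (20/27).
Pull out 2^2: since 27 ≡ 3 (mod 8), (2/27) = -1, so (2/27)^2 = +1.
Reciprocity: 5 ≡ 1 and 27 ≡ 3 (mod 4), so (5/27) = +(27/5).
Reduce top mod 5: now compute (2/5).
Pull out 2: since 5 ≡ 5 (mod 8), (2/5) = -1.
Reached (1/5) = 1. Collecting the sign flips along the way, the symbol is +1.

1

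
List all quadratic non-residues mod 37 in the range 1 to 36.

2, 5, 6, 8, 13, 14, 15, 17, 18, 19, 20, 22, 23, 24, 29, 31, 32, 35

Square k = 1,…,18 (k and 37−k give the same square):
1²=1, 2²=4, 3²=9, 4²=16, 5²=25, 6²=36, 7²≡12, 8²≡27, 9²≡7, 10²≡26, 11²≡10, 12²≡33, 13²≡21, 14²≡11, 15²≡3, 16²≡34, 17²≡30, 18²≡28 (mod 37).
The residues are {1, 3, 4, 7, 9, 10, 11, 12, 16, 21, 25, 26, 27, 28, 30, 33, 34, 36}; the non-residues are the remaining 18 nonzero classes.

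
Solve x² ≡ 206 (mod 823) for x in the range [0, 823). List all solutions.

411, 412

Since 823 ≡ 3 (mod 4), a square root of 206 is 206^((823+1)/4) = 206^206 mod 823.
Repeated squaring: 206^2≡463, 206^4≡389, 206^8≡712, 206^16≡799, 206^32≡576, 206^64≡107, 206^128≡750 (mod 823).
206^206 = 206^(128+64+8+4+2) ≡ 412 (mod 823).
Check: 412² = 169744 ≡ 206 (mod 823). The two roots are 411 and 412.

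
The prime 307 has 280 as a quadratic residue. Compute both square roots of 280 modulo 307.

105, 202

Since 307 ≡ 3 (mod 4), a square root of 280 is 280^((307+1)/4) = 280^77 mod 307.
Repeated squaring: 280^2≡115, 280^4≡24, 280^8≡269, 280^16≡216, 280^32≡299, 280^64≡64 (mod 307).
280^77 = 280^(64+8+4+1) ≡ 105 (mod 307).
Check: 105² = 11025 ≡ 280 (mod 307). The two roots are 105 and 202.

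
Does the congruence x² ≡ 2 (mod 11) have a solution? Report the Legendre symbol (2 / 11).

-1

Pull out 2: since 11 ≡ 3 (mod 8), (2/11) = -1.
Reached (1/11) = 1. Collecting the sign flips along the way, the symbol is -1.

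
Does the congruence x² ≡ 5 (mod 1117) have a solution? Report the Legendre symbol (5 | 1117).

-1

Euler's criterion: (5/1117) ≡ 5^558 (mod 1117).
5^2 ≡ 25 (mod 1117)
5^4 ≡ 625 (mod 1117)
5^8 ≡ 792 (mod 1117)
5^16 ≡ 627 (mod 1117)
5^32 ≡ 1062 (mod 1117)
5^64 ≡ 791 (mod 1117)
5^128 ≡ 161 (mod 1117)
5^256 ≡ 230 (mod 1117)
5^512 ≡ 401 (mod 1117)
5^558 = 5^(512+32+8+4+2) ≡ 1116 (mod 1117).
Result is 1116 ≡ −1, so (5/1117) = −1.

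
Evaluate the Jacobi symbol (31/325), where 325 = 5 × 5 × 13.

Reciprocity: 31 ≡ 3 and 325 ≡ 1 (mod 4), so (31/325) = +(325/31).
Reduce top mod 31: now compute (15/31).
Reciprocity: 15 ≡ 3 and 31 ≡ 3 (mod 4), so (15/31) = −(31/15).
Reduce top mod 15: now compute (1/15).
Reached (1/15) = 1. Collecting the sign flips along the way, the symbol is -1.

-1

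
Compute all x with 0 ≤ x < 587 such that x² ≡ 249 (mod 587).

Since 587 ≡ 3 (mod 4), a square root of 249 is 249^((587+1)/4) = 249^147 mod 587.
Repeated squaring: 249^2≡366, 249^4≡120, 249^8≡312, 249^16≡489, 249^32≡212, 249^64≡332, 249^128≡455 (mod 587).
249^147 = 249^(128+16+2+1) ≡ 343 (mod 587).
Check: 343² = 117649 ≡ 249 (mod 587). The two roots are 244 and 343.

244, 343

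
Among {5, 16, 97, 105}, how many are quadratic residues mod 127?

1

(5/127) = -1 → non-residue.
(16/127) = +1 → QR.
(97/127) = -1 → non-residue.
(105/127) = -1 → non-residue.
Total quadratic residues among the 4: 1.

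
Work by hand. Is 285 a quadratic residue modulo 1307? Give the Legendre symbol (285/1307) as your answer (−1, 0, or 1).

-1

Reciprocity: 285 ≡ 1 and 1307 ≡ 3 (mod 4), so (285/1307) = +(1307/285).
Reduce top mod 285: now compute (167/285).
Reciprocity: 167 ≡ 3 and 285 ≡ 1 (mod 4), so (167/285) = +(285/167).
Reduce top mod 167: now compute (118/167).
Pull out 2: since 167 ≡ 7 (mod 8), (2/167) = +1.
Reciprocity: 59 ≡ 3 and 167 ≡ 3 (mod 4), so (59/167) = −(167/59).
Reduce top mod 59: now compute (49/59).
Reciprocity: 49 ≡ 1 and 59 ≡ 3 (mod 4), so (49/59) = +(59/49).
Reduce top mod 49: now compute (10/49).
Pull out 2: since 49 ≡ 1 (mod 8), (2/49) = +1.
Reciprocity: 5 ≡ 1 and 49 ≡ 1 (mod 4), so (5/49) = +(49/5).
Reduce top mod 5: now compute (4/5).
Pull out 2^2: since 5 ≡ 5 (mod 8), (2/5) = -1, so (2/5)^2 = +1.
Reached (1/5) = 1. Collecting the sign flips along the way, the symbol is -1.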